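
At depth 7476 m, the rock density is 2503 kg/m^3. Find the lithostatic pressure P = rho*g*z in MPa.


P = rho * g * z / 1e6
= 2503 * 9.81 * 7476 / 1e6
= 183568918.68 / 1e6
= 183.5689 MPa

183.5689


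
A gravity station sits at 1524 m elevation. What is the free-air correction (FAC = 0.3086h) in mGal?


FAC = 0.3086 * h
= 0.3086 * 1524
= 470.3064 mGal

470.3064


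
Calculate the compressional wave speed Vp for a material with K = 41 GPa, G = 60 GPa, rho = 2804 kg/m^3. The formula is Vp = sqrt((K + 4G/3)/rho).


First compute the effective modulus:
K + 4G/3 = 41e9 + 4*60e9/3 = 121000000000.0 Pa
Then divide by density:
121000000000.0 / 2804 = 43152639.087 Pa/(kg/m^3)
Take the square root:
Vp = sqrt(43152639.087) = 6569.07 m/s

6569.07


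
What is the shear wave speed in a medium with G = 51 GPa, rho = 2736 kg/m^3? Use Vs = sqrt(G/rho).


Convert G to Pa: G = 51e9 Pa
Compute G/rho = 51e9 / 2736 = 18640350.8772
Vs = sqrt(18640350.8772) = 4317.45 m/s

4317.45


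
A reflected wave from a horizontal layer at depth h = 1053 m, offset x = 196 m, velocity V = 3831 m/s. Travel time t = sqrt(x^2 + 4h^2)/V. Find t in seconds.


x^2 + 4h^2 = 196^2 + 4*1053^2 = 38416 + 4435236 = 4473652
sqrt(4473652) = 2115.1009
t = 2115.1009 / 3831 = 0.5521 s

0.5521


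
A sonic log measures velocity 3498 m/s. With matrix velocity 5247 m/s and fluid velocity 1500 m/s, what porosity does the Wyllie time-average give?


1/V - 1/Vm = 1/3498 - 1/5247 = 9.529e-05
1/Vf - 1/Vm = 1/1500 - 1/5247 = 0.00047608
phi = 9.529e-05 / 0.00047608 = 0.2002

0.2002


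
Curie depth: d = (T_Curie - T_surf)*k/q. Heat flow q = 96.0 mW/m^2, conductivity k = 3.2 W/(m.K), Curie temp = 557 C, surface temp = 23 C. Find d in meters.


T_Curie - T_surf = 557 - 23 = 534 C
Convert q to W/m^2: 96.0 mW/m^2 = 0.096 W/m^2
d = 534 * 3.2 / 0.096 = 17800.0 m

17800.0


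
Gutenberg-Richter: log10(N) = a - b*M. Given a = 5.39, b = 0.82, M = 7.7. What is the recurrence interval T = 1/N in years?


log10(N) = 5.39 - 0.82*7.7 = -0.924
N = 10^-0.924 = 0.119124
T = 1/N = 1/0.119124 = 8.3946 years

8.3946


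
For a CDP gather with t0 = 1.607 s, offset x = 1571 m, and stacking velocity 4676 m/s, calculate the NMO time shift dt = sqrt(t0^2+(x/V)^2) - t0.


x/Vnmo = 1571/4676 = 0.335971
(x/Vnmo)^2 = 0.112876
t0^2 = 2.582449
sqrt(2.582449 + 0.112876) = 1.641745
dt = 1.641745 - 1.607 = 0.034745

0.034745


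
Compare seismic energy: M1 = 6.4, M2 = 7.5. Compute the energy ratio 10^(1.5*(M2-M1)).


M2 - M1 = 7.5 - 6.4 = 1.1
1.5 * 1.1 = 1.65
ratio = 10^1.65 = 44.67

44.67


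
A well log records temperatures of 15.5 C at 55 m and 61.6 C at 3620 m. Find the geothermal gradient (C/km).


dT = 61.6 - 15.5 = 46.1 C
dz = 3620 - 55 = 3565 m
gradient = dT/dz * 1000 = 46.1/3565 * 1000 = 12.9313 C/km

12.9313


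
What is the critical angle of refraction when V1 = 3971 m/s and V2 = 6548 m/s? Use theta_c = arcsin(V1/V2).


V1/V2 = 3971/6548 = 0.606445
theta_c = arcsin(0.606445) = 37.3329 degrees

37.3329


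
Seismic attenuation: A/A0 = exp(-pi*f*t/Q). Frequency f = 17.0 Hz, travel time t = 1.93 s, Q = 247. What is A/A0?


pi*f*t/Q = pi*17.0*1.93/247 = 0.41731
A/A0 = exp(-0.41731) = 0.658816

0.658816


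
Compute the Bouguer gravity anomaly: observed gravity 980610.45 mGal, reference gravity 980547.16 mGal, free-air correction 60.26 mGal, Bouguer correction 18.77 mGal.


BA = g_obs - g_ref + FAC - BC
= 980610.45 - 980547.16 + 60.26 - 18.77
= 104.78 mGal

104.78


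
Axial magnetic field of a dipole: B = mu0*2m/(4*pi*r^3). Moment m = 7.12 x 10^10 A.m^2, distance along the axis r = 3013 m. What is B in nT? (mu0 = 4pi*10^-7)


m = 7.12 x 10^10 = 71200000000 A.m^2
2m = 142400000000 A.m^2
r^3 = 3013^3 = 27352523197
B = (4pi*10^-7) * 142400000000 / (4*pi * 27352523197) * 1e9
= 178945.117548 / 343721943731.36 * 1e9
= 520.6101 nT

520.6101


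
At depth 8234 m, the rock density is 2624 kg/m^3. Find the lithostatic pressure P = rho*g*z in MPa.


P = rho * g * z / 1e6
= 2624 * 9.81 * 8234 / 1e6
= 211955016.96 / 1e6
= 211.955 MPa

211.955


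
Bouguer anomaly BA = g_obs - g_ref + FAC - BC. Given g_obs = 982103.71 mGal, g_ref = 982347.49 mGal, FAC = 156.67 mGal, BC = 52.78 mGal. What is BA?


BA = g_obs - g_ref + FAC - BC
= 982103.71 - 982347.49 + 156.67 - 52.78
= -139.89 mGal

-139.89


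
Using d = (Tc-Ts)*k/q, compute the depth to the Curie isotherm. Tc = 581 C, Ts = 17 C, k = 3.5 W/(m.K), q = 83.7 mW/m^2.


T_Curie - T_surf = 581 - 17 = 564 C
Convert q to W/m^2: 83.7 mW/m^2 = 0.0837 W/m^2
d = 564 * 3.5 / 0.0837 = 23584.23 m

23584.23


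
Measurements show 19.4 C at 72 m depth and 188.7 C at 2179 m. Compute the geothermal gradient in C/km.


dT = 188.7 - 19.4 = 169.3 C
dz = 2179 - 72 = 2107 m
gradient = dT/dz * 1000 = 169.3/2107 * 1000 = 80.3512 C/km

80.3512


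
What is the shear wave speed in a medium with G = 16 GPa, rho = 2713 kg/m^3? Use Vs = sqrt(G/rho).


Convert G to Pa: G = 16e9 Pa
Compute G/rho = 16e9 / 2713 = 5897530.4091
Vs = sqrt(5897530.4091) = 2428.48 m/s

2428.48


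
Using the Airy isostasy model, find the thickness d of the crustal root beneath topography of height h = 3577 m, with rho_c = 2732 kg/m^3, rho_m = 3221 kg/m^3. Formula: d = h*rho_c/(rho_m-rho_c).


rho_m - rho_c = 3221 - 2732 = 489
d = 3577 * 2732 / 489
= 9772364 / 489
= 19984.38 m

19984.38


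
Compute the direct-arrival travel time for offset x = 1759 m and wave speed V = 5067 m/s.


t = x / V
= 1759 / 5067
= 0.3471 s

0.3471


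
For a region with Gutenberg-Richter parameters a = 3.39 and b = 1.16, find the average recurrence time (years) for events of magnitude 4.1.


log10(N) = 3.39 - 1.16*4.1 = -1.366
N = 10^-1.366 = 0.043053
T = 1/N = 1/0.043053 = 23.2274 years

23.2274


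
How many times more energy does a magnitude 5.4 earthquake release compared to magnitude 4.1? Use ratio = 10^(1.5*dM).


M2 - M1 = 5.4 - 4.1 = 1.3
1.5 * 1.3 = 1.95
ratio = 10^1.95 = 89.13

89.13


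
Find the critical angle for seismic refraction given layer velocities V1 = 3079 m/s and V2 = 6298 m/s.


V1/V2 = 3079/6298 = 0.488885
theta_c = arcsin(0.488885) = 29.2673 degrees

29.2673


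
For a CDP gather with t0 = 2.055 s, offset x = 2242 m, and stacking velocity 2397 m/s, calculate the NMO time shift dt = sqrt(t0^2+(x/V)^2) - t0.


x/Vnmo = 2242/2397 = 0.935336
(x/Vnmo)^2 = 0.874853
t0^2 = 4.223025
sqrt(4.223025 + 0.874853) = 2.257848
dt = 2.257848 - 2.055 = 0.202848

0.202848


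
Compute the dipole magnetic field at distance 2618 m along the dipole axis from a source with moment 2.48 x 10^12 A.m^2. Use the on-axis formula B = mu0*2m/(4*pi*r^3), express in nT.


m = 2.48 x 10^12 = 2480000000000 A.m^2
2m = 4960000000000 A.m^2
r^3 = 2618^3 = 17943573032
B = (4pi*10^-7) * 4960000000000 / (4*pi * 17943573032) * 1e9
= 6232919.824722 / 225485588865.93 * 1e9
= 27642.2092 nT

27642.2092


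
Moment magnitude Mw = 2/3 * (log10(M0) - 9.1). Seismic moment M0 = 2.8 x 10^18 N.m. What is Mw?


log10(M0) = log10(2.8 x 10^18) = 18.4472
Mw = 2/3 * (18.4472 - 9.1)
= 2/3 * 9.3472
= 6.23

6.23


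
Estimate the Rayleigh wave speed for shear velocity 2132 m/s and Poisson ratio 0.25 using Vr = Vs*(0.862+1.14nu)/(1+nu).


Numerator factor = 0.862 + 1.14*0.25 = 1.147
Denominator = 1 + 0.25 = 1.25
Vr = 2132 * 1.147 / 1.25 = 1956.32 m/s

1956.32


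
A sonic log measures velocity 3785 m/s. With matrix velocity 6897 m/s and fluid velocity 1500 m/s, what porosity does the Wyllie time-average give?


1/V - 1/Vm = 1/3785 - 1/6897 = 0.00011921
1/Vf - 1/Vm = 1/1500 - 1/6897 = 0.00052168
phi = 0.00011921 / 0.00052168 = 0.2285

0.2285


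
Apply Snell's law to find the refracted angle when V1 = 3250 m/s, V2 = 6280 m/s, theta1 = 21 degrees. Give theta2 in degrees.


sin(theta1) = sin(21 deg) = 0.358368
sin(theta2) = V2/V1 * sin(theta1) = 6280/3250 * 0.358368 = 0.692477
theta2 = arcsin(0.692477) = 43.8265 degrees

43.8265


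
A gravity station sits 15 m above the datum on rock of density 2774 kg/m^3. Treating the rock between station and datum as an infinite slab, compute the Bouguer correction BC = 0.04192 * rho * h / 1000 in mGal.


BC = 0.04192 * rho * h / 1000
= 0.04192 * 2774 * 15 / 1000
= 1.7443 mGal

1.7443


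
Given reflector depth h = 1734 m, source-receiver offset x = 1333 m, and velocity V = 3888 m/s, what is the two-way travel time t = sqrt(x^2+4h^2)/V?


x^2 + 4h^2 = 1333^2 + 4*1734^2 = 1776889 + 12027024 = 13803913
sqrt(13803913) = 3715.3618
t = 3715.3618 / 3888 = 0.9556 s

0.9556


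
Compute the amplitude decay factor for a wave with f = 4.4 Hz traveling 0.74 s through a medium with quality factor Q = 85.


pi*f*t/Q = pi*4.4*0.74/85 = 0.120341
A/A0 = exp(-0.120341) = 0.886618

0.886618


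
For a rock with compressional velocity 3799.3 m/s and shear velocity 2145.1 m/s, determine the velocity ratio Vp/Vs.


Vp/Vs = 3799.3 / 2145.1
= 1.7712

1.7712


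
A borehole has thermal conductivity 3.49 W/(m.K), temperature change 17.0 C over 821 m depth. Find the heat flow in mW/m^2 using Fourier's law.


q = k * dT / dz * 1000
= 3.49 * 17.0 / 821 * 1000
= 0.072266 * 1000
= 72.2655 mW/m^2

72.2655


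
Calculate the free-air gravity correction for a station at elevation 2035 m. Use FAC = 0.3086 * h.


FAC = 0.3086 * h
= 0.3086 * 2035
= 628.001 mGal

628.001


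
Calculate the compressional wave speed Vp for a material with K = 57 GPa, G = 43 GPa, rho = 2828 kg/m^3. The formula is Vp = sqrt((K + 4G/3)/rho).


First compute the effective modulus:
K + 4G/3 = 57e9 + 4*43e9/3 = 114333333333.33 Pa
Then divide by density:
114333333333.33 / 2828 = 40429042.9043 Pa/(kg/m^3)
Take the square root:
Vp = sqrt(40429042.9043) = 6358.38 m/s

6358.38


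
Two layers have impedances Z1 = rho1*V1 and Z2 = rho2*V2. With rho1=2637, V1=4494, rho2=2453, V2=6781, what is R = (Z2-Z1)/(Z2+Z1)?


Z1 = 2637 * 4494 = 11850678
Z2 = 2453 * 6781 = 16633793
R = (16633793 - 11850678) / (16633793 + 11850678) = 4783115 / 28484471 = 0.1679

0.1679


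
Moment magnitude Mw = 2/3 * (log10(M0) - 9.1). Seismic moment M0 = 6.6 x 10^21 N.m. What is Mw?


log10(M0) = log10(6.6 x 10^21) = 21.8195
Mw = 2/3 * (21.8195 - 9.1)
= 2/3 * 12.7195
= 8.48

8.48


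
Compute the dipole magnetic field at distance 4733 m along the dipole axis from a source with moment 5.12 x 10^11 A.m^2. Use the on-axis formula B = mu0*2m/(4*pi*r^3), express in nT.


m = 5.12 x 10^11 = 512000000000 A.m^2
2m = 1024000000000 A.m^2
r^3 = 4733^3 = 106025300837
B = (4pi*10^-7) * 1024000000000 / (4*pi * 106025300837) * 1e9
= 1286796.35091 / 1332353224816.67 * 1e9
= 965.8072 nT

965.8072


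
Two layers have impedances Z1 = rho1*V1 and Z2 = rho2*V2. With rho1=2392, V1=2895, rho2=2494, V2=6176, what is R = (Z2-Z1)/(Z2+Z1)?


Z1 = 2392 * 2895 = 6924840
Z2 = 2494 * 6176 = 15402944
R = (15402944 - 6924840) / (15402944 + 6924840) = 8478104 / 22327784 = 0.3797

0.3797


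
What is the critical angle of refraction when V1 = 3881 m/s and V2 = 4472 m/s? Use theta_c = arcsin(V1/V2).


V1/V2 = 3881/4472 = 0.867844
theta_c = arcsin(0.867844) = 60.2091 degrees

60.2091


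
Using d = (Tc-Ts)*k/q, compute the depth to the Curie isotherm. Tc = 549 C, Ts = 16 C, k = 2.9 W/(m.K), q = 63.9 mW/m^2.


T_Curie - T_surf = 549 - 16 = 533 C
Convert q to W/m^2: 63.9 mW/m^2 = 0.0639 W/m^2
d = 533 * 2.9 / 0.0639 = 24189.36 m

24189.36


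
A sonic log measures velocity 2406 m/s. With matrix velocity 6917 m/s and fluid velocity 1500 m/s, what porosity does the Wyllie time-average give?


1/V - 1/Vm = 1/2406 - 1/6917 = 0.00027106
1/Vf - 1/Vm = 1/1500 - 1/6917 = 0.0005221
phi = 0.00027106 / 0.0005221 = 0.5192

0.5192


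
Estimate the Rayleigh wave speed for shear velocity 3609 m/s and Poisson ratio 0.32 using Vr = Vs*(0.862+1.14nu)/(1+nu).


Numerator factor = 0.862 + 1.14*0.32 = 1.2268
Denominator = 1 + 0.32 = 1.32
Vr = 3609 * 1.2268 / 1.32 = 3354.18 m/s

3354.18


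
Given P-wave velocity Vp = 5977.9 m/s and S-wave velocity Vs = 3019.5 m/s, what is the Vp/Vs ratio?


Vp/Vs = 5977.9 / 3019.5
= 1.9798

1.9798


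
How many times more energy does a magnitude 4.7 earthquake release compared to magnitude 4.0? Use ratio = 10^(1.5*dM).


M2 - M1 = 4.7 - 4.0 = 0.7
1.5 * 0.7 = 1.05
ratio = 10^1.05 = 11.22

11.22


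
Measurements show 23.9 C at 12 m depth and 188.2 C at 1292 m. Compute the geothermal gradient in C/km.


dT = 188.2 - 23.9 = 164.3 C
dz = 1292 - 12 = 1280 m
gradient = dT/dz * 1000 = 164.3/1280 * 1000 = 128.3594 C/km

128.3594


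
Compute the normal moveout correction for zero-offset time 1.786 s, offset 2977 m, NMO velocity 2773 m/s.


x/Vnmo = 2977/2773 = 1.073567
(x/Vnmo)^2 = 1.152545
t0^2 = 3.189796
sqrt(3.189796 + 1.152545) = 2.083828
dt = 2.083828 - 1.786 = 0.297828

0.297828


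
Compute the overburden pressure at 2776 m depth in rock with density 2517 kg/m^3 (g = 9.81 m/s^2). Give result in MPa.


P = rho * g * z / 1e6
= 2517 * 9.81 * 2776 / 1e6
= 68544353.52 / 1e6
= 68.5444 MPa

68.5444


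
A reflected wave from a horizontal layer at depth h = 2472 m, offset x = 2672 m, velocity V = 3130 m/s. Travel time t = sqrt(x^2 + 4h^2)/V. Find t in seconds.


x^2 + 4h^2 = 2672^2 + 4*2472^2 = 7139584 + 24443136 = 31582720
sqrt(31582720) = 5619.8505
t = 5619.8505 / 3130 = 1.7955 s

1.7955


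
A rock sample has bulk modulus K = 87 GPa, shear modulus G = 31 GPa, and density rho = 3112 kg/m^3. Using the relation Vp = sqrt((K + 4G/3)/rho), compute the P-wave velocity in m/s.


First compute the effective modulus:
K + 4G/3 = 87e9 + 4*31e9/3 = 128333333333.33 Pa
Then divide by density:
128333333333.33 / 3112 = 41238217.6521 Pa/(kg/m^3)
Take the square root:
Vp = sqrt(41238217.6521) = 6421.7 m/s

6421.7


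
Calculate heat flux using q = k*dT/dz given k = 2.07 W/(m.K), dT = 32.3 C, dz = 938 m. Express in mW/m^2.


q = k * dT / dz * 1000
= 2.07 * 32.3 / 938 * 1000
= 0.07128 * 1000
= 71.2804 mW/m^2

71.2804


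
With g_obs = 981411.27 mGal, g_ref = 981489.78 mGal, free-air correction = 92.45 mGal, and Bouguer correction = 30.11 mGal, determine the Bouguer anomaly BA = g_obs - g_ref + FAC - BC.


BA = g_obs - g_ref + FAC - BC
= 981411.27 - 981489.78 + 92.45 - 30.11
= -16.17 mGal

-16.17


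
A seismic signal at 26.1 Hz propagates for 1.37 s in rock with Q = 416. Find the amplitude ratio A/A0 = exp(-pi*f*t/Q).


pi*f*t/Q = pi*26.1*1.37/416 = 0.270033
A/A0 = exp(-0.270033) = 0.763354

0.763354


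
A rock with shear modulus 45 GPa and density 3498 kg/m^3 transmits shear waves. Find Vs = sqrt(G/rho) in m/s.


Convert G to Pa: G = 45e9 Pa
Compute G/rho = 45e9 / 3498 = 12864493.9966
Vs = sqrt(12864493.9966) = 3586.71 m/s

3586.71


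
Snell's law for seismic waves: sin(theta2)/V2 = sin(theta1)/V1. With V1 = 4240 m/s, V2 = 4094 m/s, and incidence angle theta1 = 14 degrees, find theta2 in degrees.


sin(theta1) = sin(14 deg) = 0.241922
sin(theta2) = V2/V1 * sin(theta1) = 4094/4240 * 0.241922 = 0.233592
theta2 = arcsin(0.233592) = 13.5086 degrees

13.5086


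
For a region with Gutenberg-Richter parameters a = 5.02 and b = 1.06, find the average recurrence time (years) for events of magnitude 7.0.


log10(N) = 5.02 - 1.06*7.0 = -2.4
N = 10^-2.4 = 0.003981
T = 1/N = 1/0.003981 = 251.1886 years

251.1886


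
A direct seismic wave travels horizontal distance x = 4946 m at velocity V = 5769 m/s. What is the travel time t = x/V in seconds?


t = x / V
= 4946 / 5769
= 0.8573 s

0.8573


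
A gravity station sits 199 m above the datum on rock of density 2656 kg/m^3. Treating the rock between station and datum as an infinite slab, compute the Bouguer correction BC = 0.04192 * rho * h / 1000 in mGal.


BC = 0.04192 * rho * h / 1000
= 0.04192 * 2656 * 199 / 1000
= 22.1566 mGal

22.1566


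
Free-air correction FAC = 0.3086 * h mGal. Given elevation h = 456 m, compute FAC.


FAC = 0.3086 * h
= 0.3086 * 456
= 140.7216 mGal

140.7216


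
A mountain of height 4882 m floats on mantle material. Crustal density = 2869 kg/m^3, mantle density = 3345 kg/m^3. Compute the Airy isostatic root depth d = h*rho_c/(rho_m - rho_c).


rho_m - rho_c = 3345 - 2869 = 476
d = 4882 * 2869 / 476
= 14006458 / 476
= 29425.33 m

29425.33


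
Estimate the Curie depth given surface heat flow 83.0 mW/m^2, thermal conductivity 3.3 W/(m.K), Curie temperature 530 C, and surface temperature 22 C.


T_Curie - T_surf = 530 - 22 = 508 C
Convert q to W/m^2: 83.0 mW/m^2 = 0.083 W/m^2
d = 508 * 3.3 / 0.083 = 20197.59 m

20197.59


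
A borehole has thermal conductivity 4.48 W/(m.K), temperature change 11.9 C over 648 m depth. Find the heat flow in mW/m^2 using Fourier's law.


q = k * dT / dz * 1000
= 4.48 * 11.9 / 648 * 1000
= 0.082272 * 1000
= 82.2716 mW/m^2

82.2716


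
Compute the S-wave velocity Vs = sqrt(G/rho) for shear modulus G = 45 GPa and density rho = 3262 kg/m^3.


Convert G to Pa: G = 45e9 Pa
Compute G/rho = 45e9 / 3262 = 13795217.6579
Vs = sqrt(13795217.6579) = 3714.19 m/s

3714.19


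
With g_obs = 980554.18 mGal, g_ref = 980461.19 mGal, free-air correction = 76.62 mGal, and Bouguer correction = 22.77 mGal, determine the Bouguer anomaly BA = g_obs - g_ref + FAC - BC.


BA = g_obs - g_ref + FAC - BC
= 980554.18 - 980461.19 + 76.62 - 22.77
= 146.84 mGal

146.84


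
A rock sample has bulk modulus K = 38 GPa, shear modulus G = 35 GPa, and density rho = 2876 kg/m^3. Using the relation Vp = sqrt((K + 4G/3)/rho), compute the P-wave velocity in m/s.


First compute the effective modulus:
K + 4G/3 = 38e9 + 4*35e9/3 = 84666666666.67 Pa
Then divide by density:
84666666666.67 / 2876 = 29439035.6977 Pa/(kg/m^3)
Take the square root:
Vp = sqrt(29439035.6977) = 5425.78 m/s

5425.78


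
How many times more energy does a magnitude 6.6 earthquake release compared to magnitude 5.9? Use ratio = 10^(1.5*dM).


M2 - M1 = 6.6 - 5.9 = 0.7
1.5 * 0.7 = 1.05
ratio = 10^1.05 = 11.22

11.22


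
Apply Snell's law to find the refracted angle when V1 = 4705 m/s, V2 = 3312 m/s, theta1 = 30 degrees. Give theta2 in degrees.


sin(theta1) = sin(30 deg) = 0.5
sin(theta2) = V2/V1 * sin(theta1) = 3312/4705 * 0.5 = 0.351966
theta2 = arcsin(0.351966) = 20.6076 degrees

20.6076


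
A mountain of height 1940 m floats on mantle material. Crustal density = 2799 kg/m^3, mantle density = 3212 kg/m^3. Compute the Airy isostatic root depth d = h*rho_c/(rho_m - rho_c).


rho_m - rho_c = 3212 - 2799 = 413
d = 1940 * 2799 / 413
= 5430060 / 413
= 13147.85 m

13147.85


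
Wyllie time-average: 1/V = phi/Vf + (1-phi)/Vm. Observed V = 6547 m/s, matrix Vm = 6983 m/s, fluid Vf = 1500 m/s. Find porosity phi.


1/V - 1/Vm = 1/6547 - 1/6983 = 9.54e-06
1/Vf - 1/Vm = 1/1500 - 1/6983 = 0.00052346
phi = 9.54e-06 / 0.00052346 = 0.0182

0.0182


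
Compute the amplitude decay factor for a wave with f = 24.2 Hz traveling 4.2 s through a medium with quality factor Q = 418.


pi*f*t/Q = pi*24.2*4.2/418 = 0.763903
A/A0 = exp(-0.763903) = 0.465845

0.465845


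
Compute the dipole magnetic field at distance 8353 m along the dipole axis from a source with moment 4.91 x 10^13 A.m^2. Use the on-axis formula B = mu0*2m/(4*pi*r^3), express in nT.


m = 4.91 x 10^13 = 49100000000000 A.m^2
2m = 98200000000000 A.m^2
r^3 = 8353^3 = 582810602977
B = (4pi*10^-7) * 98200000000000 / (4*pi * 582810602977) * 1e9
= 123401759.433007 / 7323814034987.12 * 1e9
= 16849.3846 nT

16849.3846


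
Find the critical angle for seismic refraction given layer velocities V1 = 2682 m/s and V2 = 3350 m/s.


V1/V2 = 2682/3350 = 0.800597
theta_c = arcsin(0.800597) = 53.1872 degrees

53.1872


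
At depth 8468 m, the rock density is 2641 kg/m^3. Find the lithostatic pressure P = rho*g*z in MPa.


P = rho * g * z / 1e6
= 2641 * 9.81 * 8468 / 1e6
= 219390722.28 / 1e6
= 219.3907 MPa

219.3907


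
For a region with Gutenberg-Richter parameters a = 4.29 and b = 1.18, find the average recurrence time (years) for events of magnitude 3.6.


log10(N) = 4.29 - 1.18*3.6 = 0.042
N = 10^0.042 = 1.101539
T = 1/N = 1/1.101539 = 0.9078 years

0.9078


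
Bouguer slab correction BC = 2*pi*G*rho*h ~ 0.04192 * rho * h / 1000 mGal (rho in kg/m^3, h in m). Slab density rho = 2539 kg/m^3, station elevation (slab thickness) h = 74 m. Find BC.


BC = 0.04192 * rho * h / 1000
= 0.04192 * 2539 * 74 / 1000
= 7.8762 mGal

7.8762


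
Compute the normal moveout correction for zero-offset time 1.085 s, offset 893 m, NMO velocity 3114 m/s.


x/Vnmo = 893/3114 = 0.286769
(x/Vnmo)^2 = 0.082237
t0^2 = 1.177225
sqrt(1.177225 + 0.082237) = 1.122257
dt = 1.122257 - 1.085 = 0.037257

0.037257


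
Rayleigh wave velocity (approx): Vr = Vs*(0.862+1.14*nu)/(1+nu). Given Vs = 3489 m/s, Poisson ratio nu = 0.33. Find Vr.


Numerator factor = 0.862 + 1.14*0.33 = 1.2382
Denominator = 1 + 0.33 = 1.33
Vr = 3489 * 1.2382 / 1.33 = 3248.18 m/s

3248.18


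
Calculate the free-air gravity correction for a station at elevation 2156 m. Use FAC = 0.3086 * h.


FAC = 0.3086 * h
= 0.3086 * 2156
= 665.3416 mGal

665.3416


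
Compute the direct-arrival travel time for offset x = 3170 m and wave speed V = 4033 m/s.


t = x / V
= 3170 / 4033
= 0.786 s

0.786


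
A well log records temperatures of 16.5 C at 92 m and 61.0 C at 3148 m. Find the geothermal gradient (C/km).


dT = 61.0 - 16.5 = 44.5 C
dz = 3148 - 92 = 3056 m
gradient = dT/dz * 1000 = 44.5/3056 * 1000 = 14.5615 C/km

14.5615


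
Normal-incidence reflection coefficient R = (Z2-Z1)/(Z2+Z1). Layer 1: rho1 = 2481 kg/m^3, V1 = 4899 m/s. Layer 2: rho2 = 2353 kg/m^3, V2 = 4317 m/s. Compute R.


Z1 = 2481 * 4899 = 12154419
Z2 = 2353 * 4317 = 10157901
R = (10157901 - 12154419) / (10157901 + 12154419) = -1996518 / 22312320 = -0.0895

-0.0895


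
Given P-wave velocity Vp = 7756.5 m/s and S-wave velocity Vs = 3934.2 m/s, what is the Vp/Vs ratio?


Vp/Vs = 7756.5 / 3934.2
= 1.9716

1.9716


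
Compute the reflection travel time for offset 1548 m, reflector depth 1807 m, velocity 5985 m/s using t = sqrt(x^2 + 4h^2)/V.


x^2 + 4h^2 = 1548^2 + 4*1807^2 = 2396304 + 13060996 = 15457300
sqrt(15457300) = 3931.5773
t = 3931.5773 / 5985 = 0.6569 s

0.6569


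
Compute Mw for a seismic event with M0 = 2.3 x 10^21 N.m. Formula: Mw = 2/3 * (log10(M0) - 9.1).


log10(M0) = log10(2.3 x 10^21) = 21.3617
Mw = 2/3 * (21.3617 - 9.1)
= 2/3 * 12.2617
= 8.17

8.17


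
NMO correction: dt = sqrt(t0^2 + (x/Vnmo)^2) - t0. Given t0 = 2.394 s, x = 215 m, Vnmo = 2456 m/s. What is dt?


x/Vnmo = 215/2456 = 0.087541
(x/Vnmo)^2 = 0.007663
t0^2 = 5.731236
sqrt(5.731236 + 0.007663) = 2.3956
dt = 2.3956 - 2.394 = 0.0016

0.0016


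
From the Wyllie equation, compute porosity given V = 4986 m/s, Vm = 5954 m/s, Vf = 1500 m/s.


1/V - 1/Vm = 1/4986 - 1/5954 = 3.261e-05
1/Vf - 1/Vm = 1/1500 - 1/5954 = 0.00049871
phi = 3.261e-05 / 0.00049871 = 0.0654

0.0654


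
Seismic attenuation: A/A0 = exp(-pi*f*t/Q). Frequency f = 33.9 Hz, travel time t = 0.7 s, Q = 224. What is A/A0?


pi*f*t/Q = pi*33.9*0.7/224 = 0.332812
A/A0 = exp(-0.332812) = 0.716905

0.716905


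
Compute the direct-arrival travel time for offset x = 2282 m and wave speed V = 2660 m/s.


t = x / V
= 2282 / 2660
= 0.8579 s

0.8579


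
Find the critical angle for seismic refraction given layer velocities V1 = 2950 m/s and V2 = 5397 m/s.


V1/V2 = 2950/5397 = 0.5466
theta_c = arcsin(0.5466) = 33.1341 degrees

33.1341


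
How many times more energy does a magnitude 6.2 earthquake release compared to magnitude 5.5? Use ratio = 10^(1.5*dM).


M2 - M1 = 6.2 - 5.5 = 0.7
1.5 * 0.7 = 1.05
ratio = 10^1.05 = 11.22

11.22


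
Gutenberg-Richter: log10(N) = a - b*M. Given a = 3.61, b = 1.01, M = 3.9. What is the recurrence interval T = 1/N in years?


log10(N) = 3.61 - 1.01*3.9 = -0.329
N = 10^-0.329 = 0.468813
T = 1/N = 1/0.468813 = 2.133 years

2.133


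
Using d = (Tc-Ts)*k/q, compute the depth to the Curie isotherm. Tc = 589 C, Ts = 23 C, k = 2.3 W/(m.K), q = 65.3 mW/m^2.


T_Curie - T_surf = 589 - 23 = 566 C
Convert q to W/m^2: 65.3 mW/m^2 = 0.0653 W/m^2
d = 566 * 2.3 / 0.0653 = 19935.68 m

19935.68


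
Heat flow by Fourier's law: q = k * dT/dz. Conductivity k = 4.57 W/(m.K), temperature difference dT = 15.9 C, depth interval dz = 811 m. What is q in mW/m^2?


q = k * dT / dz * 1000
= 4.57 * 15.9 / 811 * 1000
= 0.089597 * 1000
= 89.5968 mW/m^2

89.5968


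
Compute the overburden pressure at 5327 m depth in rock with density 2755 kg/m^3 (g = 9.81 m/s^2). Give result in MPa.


P = rho * g * z / 1e6
= 2755 * 9.81 * 5327 / 1e6
= 143970431.85 / 1e6
= 143.9704 MPa

143.9704


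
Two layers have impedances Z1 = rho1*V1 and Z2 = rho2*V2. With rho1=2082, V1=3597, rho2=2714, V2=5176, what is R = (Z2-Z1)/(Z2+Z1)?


Z1 = 2082 * 3597 = 7488954
Z2 = 2714 * 5176 = 14047664
R = (14047664 - 7488954) / (14047664 + 7488954) = 6558710 / 21536618 = 0.3045

0.3045


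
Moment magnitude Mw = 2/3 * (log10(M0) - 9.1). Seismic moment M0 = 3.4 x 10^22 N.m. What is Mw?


log10(M0) = log10(3.4 x 10^22) = 22.5315
Mw = 2/3 * (22.5315 - 9.1)
= 2/3 * 13.4315
= 8.95

8.95


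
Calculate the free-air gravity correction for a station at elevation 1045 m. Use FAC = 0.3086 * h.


FAC = 0.3086 * h
= 0.3086 * 1045
= 322.487 mGal

322.487


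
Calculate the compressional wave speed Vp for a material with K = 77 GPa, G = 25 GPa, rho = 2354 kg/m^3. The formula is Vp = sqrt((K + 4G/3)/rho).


First compute the effective modulus:
K + 4G/3 = 77e9 + 4*25e9/3 = 110333333333.33 Pa
Then divide by density:
110333333333.33 / 2354 = 46870574.908 Pa/(kg/m^3)
Take the square root:
Vp = sqrt(46870574.908) = 6846.21 m/s

6846.21


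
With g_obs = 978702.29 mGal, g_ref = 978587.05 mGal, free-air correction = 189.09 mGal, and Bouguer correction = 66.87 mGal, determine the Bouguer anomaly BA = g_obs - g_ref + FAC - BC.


BA = g_obs - g_ref + FAC - BC
= 978702.29 - 978587.05 + 189.09 - 66.87
= 237.46 mGal

237.46


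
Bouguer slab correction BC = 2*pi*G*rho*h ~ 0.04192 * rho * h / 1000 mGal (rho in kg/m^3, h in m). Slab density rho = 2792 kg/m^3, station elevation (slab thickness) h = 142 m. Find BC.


BC = 0.04192 * rho * h / 1000
= 0.04192 * 2792 * 142 / 1000
= 16.6198 mGal

16.6198


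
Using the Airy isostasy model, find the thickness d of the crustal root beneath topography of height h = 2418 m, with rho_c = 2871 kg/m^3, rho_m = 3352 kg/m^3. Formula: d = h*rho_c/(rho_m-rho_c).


rho_m - rho_c = 3352 - 2871 = 481
d = 2418 * 2871 / 481
= 6942078 / 481
= 14432.59 m

14432.59


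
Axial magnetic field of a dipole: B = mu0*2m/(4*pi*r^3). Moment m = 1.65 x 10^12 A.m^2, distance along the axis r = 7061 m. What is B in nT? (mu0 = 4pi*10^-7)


m = 1.65 x 10^12 = 1650000000000 A.m^2
2m = 3300000000000 A.m^2
r^3 = 7061^3 = 352045367981
B = (4pi*10^-7) * 3300000000000 / (4*pi * 352045367981) * 1e9
= 4146902.302739 / 4423932567117.7 * 1e9
= 937.3792 nT

937.3792


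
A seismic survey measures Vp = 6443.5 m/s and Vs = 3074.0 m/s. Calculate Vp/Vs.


Vp/Vs = 6443.5 / 3074.0
= 2.0961

2.0961


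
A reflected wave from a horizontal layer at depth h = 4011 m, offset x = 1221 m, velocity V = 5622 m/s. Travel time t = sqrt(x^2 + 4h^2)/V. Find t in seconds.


x^2 + 4h^2 = 1221^2 + 4*4011^2 = 1490841 + 64352484 = 65843325
sqrt(65843325) = 8114.39
t = 8114.39 / 5622 = 1.4433 s

1.4433


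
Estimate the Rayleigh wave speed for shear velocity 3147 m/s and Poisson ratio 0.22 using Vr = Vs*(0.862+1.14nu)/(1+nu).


Numerator factor = 0.862 + 1.14*0.22 = 1.1128
Denominator = 1 + 0.22 = 1.22
Vr = 3147 * 1.1128 / 1.22 = 2870.48 m/s

2870.48


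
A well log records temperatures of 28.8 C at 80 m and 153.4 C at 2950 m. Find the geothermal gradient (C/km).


dT = 153.4 - 28.8 = 124.6 C
dz = 2950 - 80 = 2870 m
gradient = dT/dz * 1000 = 124.6/2870 * 1000 = 43.4146 C/km

43.4146


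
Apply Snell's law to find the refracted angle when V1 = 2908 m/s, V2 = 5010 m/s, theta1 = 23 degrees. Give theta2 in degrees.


sin(theta1) = sin(23 deg) = 0.390731
sin(theta2) = V2/V1 * sin(theta1) = 5010/2908 * 0.390731 = 0.673165
theta2 = arcsin(0.673165) = 42.3118 degrees

42.3118


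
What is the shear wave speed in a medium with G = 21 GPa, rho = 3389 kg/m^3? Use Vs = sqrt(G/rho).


Convert G to Pa: G = 21e9 Pa
Compute G/rho = 21e9 / 3389 = 6196518.1469
Vs = sqrt(6196518.1469) = 2489.28 m/s

2489.28


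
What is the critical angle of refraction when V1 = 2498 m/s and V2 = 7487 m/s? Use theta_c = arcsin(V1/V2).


V1/V2 = 2498/7487 = 0.333645
theta_c = arcsin(0.333645) = 19.4902 degrees

19.4902


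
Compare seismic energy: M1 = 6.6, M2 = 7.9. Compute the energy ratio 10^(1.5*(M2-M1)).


M2 - M1 = 7.9 - 6.6 = 1.3
1.5 * 1.3 = 1.95
ratio = 10^1.95 = 89.13

89.13


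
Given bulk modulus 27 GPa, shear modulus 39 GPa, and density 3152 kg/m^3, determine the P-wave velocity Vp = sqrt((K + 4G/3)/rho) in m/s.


First compute the effective modulus:
K + 4G/3 = 27e9 + 4*39e9/3 = 79000000000.0 Pa
Then divide by density:
79000000000.0 / 3152 = 25063451.7766 Pa/(kg/m^3)
Take the square root:
Vp = sqrt(25063451.7766) = 5006.34 m/s

5006.34


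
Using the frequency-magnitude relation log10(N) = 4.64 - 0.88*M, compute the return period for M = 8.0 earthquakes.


log10(N) = 4.64 - 0.88*8.0 = -2.4
N = 10^-2.4 = 0.003981
T = 1/N = 1/0.003981 = 251.1886 years

251.1886


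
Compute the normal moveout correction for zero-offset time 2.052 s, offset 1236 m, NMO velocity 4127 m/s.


x/Vnmo = 1236/4127 = 0.299491
(x/Vnmo)^2 = 0.089695
t0^2 = 4.210704
sqrt(4.210704 + 0.089695) = 2.07374
dt = 2.07374 - 2.052 = 0.02174

0.02174


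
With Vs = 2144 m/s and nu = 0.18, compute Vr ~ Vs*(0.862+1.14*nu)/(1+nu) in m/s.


Numerator factor = 0.862 + 1.14*0.18 = 1.0672
Denominator = 1 + 0.18 = 1.18
Vr = 2144 * 1.0672 / 1.18 = 1939.05 m/s

1939.05


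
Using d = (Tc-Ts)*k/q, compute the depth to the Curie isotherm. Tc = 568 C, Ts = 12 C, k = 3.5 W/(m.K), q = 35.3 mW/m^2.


T_Curie - T_surf = 568 - 12 = 556 C
Convert q to W/m^2: 35.3 mW/m^2 = 0.0353 W/m^2
d = 556 * 3.5 / 0.0353 = 55127.48 m

55127.48


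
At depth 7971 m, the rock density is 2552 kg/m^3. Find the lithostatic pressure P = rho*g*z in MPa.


P = rho * g * z / 1e6
= 2552 * 9.81 * 7971 / 1e6
= 199554941.52 / 1e6
= 199.5549 MPa

199.5549


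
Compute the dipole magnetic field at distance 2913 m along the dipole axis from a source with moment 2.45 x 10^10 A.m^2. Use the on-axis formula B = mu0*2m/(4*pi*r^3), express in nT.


m = 2.45 x 10^10 = 24500000000 A.m^2
2m = 49000000000 A.m^2
r^3 = 2913^3 = 24718462497
B = (4pi*10^-7) * 49000000000 / (4*pi * 24718462497) * 1e9
= 61575.21601 / 310621360754.44 * 1e9
= 198.2324 nT

198.2324


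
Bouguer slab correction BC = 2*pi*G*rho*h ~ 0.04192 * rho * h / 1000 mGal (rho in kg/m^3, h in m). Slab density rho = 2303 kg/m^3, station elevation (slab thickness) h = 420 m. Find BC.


BC = 0.04192 * rho * h / 1000
= 0.04192 * 2303 * 420 / 1000
= 40.5475 mGal

40.5475


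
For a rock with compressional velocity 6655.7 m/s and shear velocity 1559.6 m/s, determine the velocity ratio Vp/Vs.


Vp/Vs = 6655.7 / 1559.6
= 4.2676

4.2676


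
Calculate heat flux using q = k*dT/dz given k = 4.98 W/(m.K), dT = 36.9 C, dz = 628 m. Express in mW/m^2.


q = k * dT / dz * 1000
= 4.98 * 36.9 / 628 * 1000
= 0.292615 * 1000
= 292.6146 mW/m^2

292.6146


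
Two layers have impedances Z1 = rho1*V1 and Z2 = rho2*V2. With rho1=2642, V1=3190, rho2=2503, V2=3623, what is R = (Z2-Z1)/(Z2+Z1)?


Z1 = 2642 * 3190 = 8427980
Z2 = 2503 * 3623 = 9068369
R = (9068369 - 8427980) / (9068369 + 8427980) = 640389 / 17496349 = 0.0366

0.0366


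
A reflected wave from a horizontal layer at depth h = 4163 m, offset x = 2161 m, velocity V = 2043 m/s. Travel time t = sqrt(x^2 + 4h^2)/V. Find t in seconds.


x^2 + 4h^2 = 2161^2 + 4*4163^2 = 4669921 + 69322276 = 73992197
sqrt(73992197) = 8601.8717
t = 8601.8717 / 2043 = 4.2104 s

4.2104


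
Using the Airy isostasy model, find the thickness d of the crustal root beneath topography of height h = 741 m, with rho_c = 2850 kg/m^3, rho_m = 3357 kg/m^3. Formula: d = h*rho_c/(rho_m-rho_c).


rho_m - rho_c = 3357 - 2850 = 507
d = 741 * 2850 / 507
= 2111850 / 507
= 4165.38 m

4165.38


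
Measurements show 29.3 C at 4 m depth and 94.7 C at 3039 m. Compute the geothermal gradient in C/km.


dT = 94.7 - 29.3 = 65.4 C
dz = 3039 - 4 = 3035 m
gradient = dT/dz * 1000 = 65.4/3035 * 1000 = 21.5486 C/km

21.5486


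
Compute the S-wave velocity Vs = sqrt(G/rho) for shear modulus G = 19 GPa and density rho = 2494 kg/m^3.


Convert G to Pa: G = 19e9 Pa
Compute G/rho = 19e9 / 2494 = 7618283.8813
Vs = sqrt(7618283.8813) = 2760.12 m/s

2760.12


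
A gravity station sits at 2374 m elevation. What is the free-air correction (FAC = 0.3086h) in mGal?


FAC = 0.3086 * h
= 0.3086 * 2374
= 732.6164 mGal

732.6164


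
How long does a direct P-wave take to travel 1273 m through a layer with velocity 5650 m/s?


t = x / V
= 1273 / 5650
= 0.2253 s

0.2253


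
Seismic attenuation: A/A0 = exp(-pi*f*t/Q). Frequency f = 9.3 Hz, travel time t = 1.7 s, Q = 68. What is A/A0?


pi*f*t/Q = pi*9.3*1.7/68 = 0.73042
A/A0 = exp(-0.73042) = 0.481706

0.481706


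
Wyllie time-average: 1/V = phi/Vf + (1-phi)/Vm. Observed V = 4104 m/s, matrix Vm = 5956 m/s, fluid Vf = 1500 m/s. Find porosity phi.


1/V - 1/Vm = 1/4104 - 1/5956 = 7.577e-05
1/Vf - 1/Vm = 1/1500 - 1/5956 = 0.00049877
phi = 7.577e-05 / 0.00049877 = 0.1519

0.1519


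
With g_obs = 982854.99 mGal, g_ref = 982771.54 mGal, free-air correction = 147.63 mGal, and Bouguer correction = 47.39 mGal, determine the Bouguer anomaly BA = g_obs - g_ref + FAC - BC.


BA = g_obs - g_ref + FAC - BC
= 982854.99 - 982771.54 + 147.63 - 47.39
= 183.69 mGal

183.69


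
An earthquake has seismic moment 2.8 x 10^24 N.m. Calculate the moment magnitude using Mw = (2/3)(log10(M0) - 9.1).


log10(M0) = log10(2.8 x 10^24) = 24.4472
Mw = 2/3 * (24.4472 - 9.1)
= 2/3 * 15.3472
= 10.23

10.23


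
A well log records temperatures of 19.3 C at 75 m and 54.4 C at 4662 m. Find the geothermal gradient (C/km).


dT = 54.4 - 19.3 = 35.1 C
dz = 4662 - 75 = 4587 m
gradient = dT/dz * 1000 = 35.1/4587 * 1000 = 7.6521 C/km

7.6521


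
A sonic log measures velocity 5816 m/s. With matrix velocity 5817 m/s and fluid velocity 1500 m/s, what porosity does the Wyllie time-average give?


1/V - 1/Vm = 1/5816 - 1/5817 = 3e-08
1/Vf - 1/Vm = 1/1500 - 1/5817 = 0.00049476
phi = 3e-08 / 0.00049476 = 0.0001

1.000000e-04


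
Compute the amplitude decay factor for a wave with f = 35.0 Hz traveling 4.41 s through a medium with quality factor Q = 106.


pi*f*t/Q = pi*35.0*4.41/106 = 4.574574
A/A0 = exp(-4.574574) = 0.010311

0.010311


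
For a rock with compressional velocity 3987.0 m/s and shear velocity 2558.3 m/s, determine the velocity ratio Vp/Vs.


Vp/Vs = 3987.0 / 2558.3
= 1.5585

1.5585


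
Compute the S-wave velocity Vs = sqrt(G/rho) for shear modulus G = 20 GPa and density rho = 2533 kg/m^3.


Convert G to Pa: G = 20e9 Pa
Compute G/rho = 20e9 / 2533 = 7895775.76
Vs = sqrt(7895775.76) = 2809.94 m/s

2809.94


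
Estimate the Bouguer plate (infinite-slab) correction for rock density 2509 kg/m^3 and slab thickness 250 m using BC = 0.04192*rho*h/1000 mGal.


BC = 0.04192 * rho * h / 1000
= 0.04192 * 2509 * 250 / 1000
= 26.2943 mGal

26.2943


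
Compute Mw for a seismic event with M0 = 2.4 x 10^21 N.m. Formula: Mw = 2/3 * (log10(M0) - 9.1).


log10(M0) = log10(2.4 x 10^21) = 21.3802
Mw = 2/3 * (21.3802 - 9.1)
= 2/3 * 12.2802
= 8.19

8.19


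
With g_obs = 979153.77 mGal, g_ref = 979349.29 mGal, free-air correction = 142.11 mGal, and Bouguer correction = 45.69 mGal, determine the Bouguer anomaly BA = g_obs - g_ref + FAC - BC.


BA = g_obs - g_ref + FAC - BC
= 979153.77 - 979349.29 + 142.11 - 45.69
= -99.1 mGal

-99.1


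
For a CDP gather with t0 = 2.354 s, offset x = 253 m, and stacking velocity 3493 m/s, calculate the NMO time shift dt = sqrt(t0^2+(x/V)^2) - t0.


x/Vnmo = 253/3493 = 0.072431
(x/Vnmo)^2 = 0.005246
t0^2 = 5.541316
sqrt(5.541316 + 0.005246) = 2.355114
dt = 2.355114 - 2.354 = 0.001114

0.001114


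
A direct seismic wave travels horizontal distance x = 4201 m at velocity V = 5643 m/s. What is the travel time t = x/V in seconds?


t = x / V
= 4201 / 5643
= 0.7445 s

0.7445


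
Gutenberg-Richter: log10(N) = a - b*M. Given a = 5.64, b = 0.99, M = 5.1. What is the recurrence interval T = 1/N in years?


log10(N) = 5.64 - 0.99*5.1 = 0.591
N = 10^0.591 = 3.89942
T = 1/N = 1/3.89942 = 0.2564 years

0.2564


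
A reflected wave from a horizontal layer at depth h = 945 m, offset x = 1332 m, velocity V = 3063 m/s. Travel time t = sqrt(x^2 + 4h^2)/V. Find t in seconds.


x^2 + 4h^2 = 1332^2 + 4*945^2 = 1774224 + 3572100 = 5346324
sqrt(5346324) = 2312.2119
t = 2312.2119 / 3063 = 0.7549 s

0.7549


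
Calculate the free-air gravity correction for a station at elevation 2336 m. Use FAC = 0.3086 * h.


FAC = 0.3086 * h
= 0.3086 * 2336
= 720.8896 mGal

720.8896


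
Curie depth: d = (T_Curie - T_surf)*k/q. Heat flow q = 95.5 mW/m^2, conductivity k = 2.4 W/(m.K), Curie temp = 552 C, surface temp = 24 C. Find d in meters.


T_Curie - T_surf = 552 - 24 = 528 C
Convert q to W/m^2: 95.5 mW/m^2 = 0.0955 W/m^2
d = 528 * 2.4 / 0.0955 = 13269.11 m

13269.11


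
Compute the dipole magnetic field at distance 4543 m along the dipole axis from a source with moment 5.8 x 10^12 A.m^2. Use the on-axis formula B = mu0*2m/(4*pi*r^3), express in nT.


m = 5.8 x 10^12 = 5800000000000 A.m^2
2m = 11600000000000 A.m^2
r^3 = 4543^3 = 93762291007
B = (4pi*10^-7) * 11600000000000 / (4*pi * 93762291007) * 1e9
= 14576989.912657 / 1178251698445.36 * 1e9
= 12371.7114 nT

12371.7114


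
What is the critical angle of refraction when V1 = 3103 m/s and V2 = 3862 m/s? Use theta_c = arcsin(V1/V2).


V1/V2 = 3103/3862 = 0.80347
theta_c = arcsin(0.80347) = 53.4627 degrees

53.4627


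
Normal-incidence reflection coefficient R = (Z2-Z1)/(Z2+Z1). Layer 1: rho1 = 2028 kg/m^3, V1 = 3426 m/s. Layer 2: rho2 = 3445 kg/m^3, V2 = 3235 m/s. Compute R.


Z1 = 2028 * 3426 = 6947928
Z2 = 3445 * 3235 = 11144575
R = (11144575 - 6947928) / (11144575 + 6947928) = 4196647 / 18092503 = 0.232

0.232


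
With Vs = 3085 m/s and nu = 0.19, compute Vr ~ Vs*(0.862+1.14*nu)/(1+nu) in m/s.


Numerator factor = 0.862 + 1.14*0.19 = 1.0786
Denominator = 1 + 0.19 = 1.19
Vr = 3085 * 1.0786 / 1.19 = 2796.2 m/s

2796.2


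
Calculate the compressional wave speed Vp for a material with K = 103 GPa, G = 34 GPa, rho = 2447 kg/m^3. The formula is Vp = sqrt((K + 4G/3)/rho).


First compute the effective modulus:
K + 4G/3 = 103e9 + 4*34e9/3 = 148333333333.33 Pa
Then divide by density:
148333333333.33 / 2447 = 60618444.3536 Pa/(kg/m^3)
Take the square root:
Vp = sqrt(60618444.3536) = 7785.78 m/s

7785.78


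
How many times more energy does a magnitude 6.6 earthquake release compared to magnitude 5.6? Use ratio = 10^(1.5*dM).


M2 - M1 = 6.6 - 5.6 = 1.0
1.5 * 1.0 = 1.5
ratio = 10^1.5 = 31.62

31.62


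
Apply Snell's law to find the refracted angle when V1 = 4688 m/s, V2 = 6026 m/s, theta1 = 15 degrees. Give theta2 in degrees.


sin(theta1) = sin(15 deg) = 0.258819
sin(theta2) = V2/V1 * sin(theta1) = 6026/4688 * 0.258819 = 0.332688
theta2 = arcsin(0.332688) = 19.432 degrees

19.432


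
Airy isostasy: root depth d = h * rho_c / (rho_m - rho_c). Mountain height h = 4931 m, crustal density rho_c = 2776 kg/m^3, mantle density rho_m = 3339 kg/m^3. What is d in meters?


rho_m - rho_c = 3339 - 2776 = 563
d = 4931 * 2776 / 563
= 13688456 / 563
= 24313.42 m

24313.42
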